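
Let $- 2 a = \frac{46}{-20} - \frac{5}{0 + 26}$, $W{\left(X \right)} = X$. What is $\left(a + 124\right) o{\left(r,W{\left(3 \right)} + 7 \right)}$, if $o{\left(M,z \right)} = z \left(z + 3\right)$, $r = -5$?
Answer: $16282$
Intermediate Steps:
$o{\left(M,z \right)} = z \left(3 + z\right)$
$a = \frac{81}{65}$ ($a = - \frac{\frac{46}{-20} - \frac{5}{0 + 26}}{2} = - \frac{46 \left(- \frac{1}{20}\right) - \frac{5}{26}}{2} = - \frac{- \frac{23}{10} - \frac{5}{26}}{2} = \left(- \frac{1}{2}\right) \left(- \frac{162}{65}\right) = \frac{81}{65} \approx 1.2462$)
$\left(a + 124\right) o{\left(r,W{\left(3 \right)} + 7 \right)} = \left(\frac{81}{65} + 124\right) \left(3 + 7\right) \left(3 + \left(3 + 7\right)\right) = \frac{8141 \cdot 10 \left(3 + 10\right)}{65} = \frac{8141 \cdot 10 \cdot 13}{65} = \frac{8141}{65} \cdot 130 = 16282$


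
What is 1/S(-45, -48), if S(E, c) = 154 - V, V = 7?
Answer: 1/147 ≈ 0.0068027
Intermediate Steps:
S(E, c) = 147 (S(E, c) = 154 - 1*7 = 154 - 7 = 147)
1/S(-45, -48) = 1/147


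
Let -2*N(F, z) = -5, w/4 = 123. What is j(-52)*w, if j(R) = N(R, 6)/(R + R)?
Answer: -615/52 ≈ -11.827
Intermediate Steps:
w = 492 (w = 4*123 = 492)
N(F, z) = 5/2 (N(F, z) = -½*(-5) = 5/2)
j(R) = 5/(4*R) (j(R) = 5/(2*(R + R)) = 5/(2*((2*R))) = 5*(1/(2*R))/2 = 5/(4*R))
j(-52)*w = ((5/4)/(-52))*492 = ((5/4)*(-1/52))*492 = -5/208*492 = -615/52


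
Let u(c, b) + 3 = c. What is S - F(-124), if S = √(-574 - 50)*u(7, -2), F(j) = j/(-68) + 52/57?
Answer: -2651/969 + 16*I*√39 ≈ -2.7358 + 99.92*I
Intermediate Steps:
u(c, b) = -3 + c
F(j) = 52/57 - j/68 (F(j) = j*(-1/68) + 52*(1/57) = -j/68 + 52/57 = 52/57 - j/68)
S = 16*I*√39 (S = √(-574 - 50)*(-3 + 7) = √(-624)*4 = (4*I*√39)*4 = 16*I*√39 ≈ 99.92*I)
S - F(-124) = 16*I*√39 - (52/57 - 1/68*(-124)) = 16*I*√39 - (52/57 + 31/17) = 16*I*√39 - 1*2651/969 = 16*I*√39 - 2651/969 = -2651/969 + 16*I*√39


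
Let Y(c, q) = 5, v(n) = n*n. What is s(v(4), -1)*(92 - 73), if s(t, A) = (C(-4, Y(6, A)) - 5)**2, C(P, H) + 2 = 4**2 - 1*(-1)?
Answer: 1900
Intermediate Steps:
v(n) = n**2
C(P, H) = 15 (C(P, H) = -2 + (4**2 - 1*(-1)) = -2 + (16 + 1) = -2 + 17 = 15)
s(t, A) = 100 (s(t, A) = (15 - 5)**2 = 10**2 = 100)
s(v(4), -1)*(92 - 73) = 100*(92 - 73) = 100*19 = 1900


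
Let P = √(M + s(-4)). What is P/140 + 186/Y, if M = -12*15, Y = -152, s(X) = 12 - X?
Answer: -93/76 + I*√41/70 ≈ -1.2237 + 0.091473*I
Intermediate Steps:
M = -180
P = 2*I*√41 (P = √(-180 + (12 - 1*(-4))) = √(-180 + (12 + 4)) = √(-180 + 16) = √(-164) = 2*I*√41 ≈ 12.806*I)
P/140 + 186/Y = (2*I*√41)/140 + 186/(-152) = (2*I*√41)*(1/140) + 186*(-1/152) = I*√41/70 - 93/76 = -93/76 + I*√41/70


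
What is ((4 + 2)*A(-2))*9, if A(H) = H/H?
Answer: 54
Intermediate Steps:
A(H) = 1
((4 + 2)*A(-2))*9 = ((4 + 2)*1)*9 = (6*1)*9 = 6*9 = 54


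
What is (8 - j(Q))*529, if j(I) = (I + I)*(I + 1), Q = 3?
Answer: -8464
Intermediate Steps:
j(I) = 2*I*(1 + I) (j(I) = (2*I)*(1 + I) = 2*I*(1 + I))
(8 - j(Q))*529 = (8 - 2*3*(1 + 3))*529 = (8 - 2*3*4)*529 = (8 - 1*24)*529 = (8 - 24)*529 = -16*529 = -8464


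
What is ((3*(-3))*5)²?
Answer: 2025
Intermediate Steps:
((3*(-3))*5)² = (-9*5)² = (-45)² = 2025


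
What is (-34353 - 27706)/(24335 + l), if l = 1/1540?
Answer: -95570860/37475901 ≈ -2.5502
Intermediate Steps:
l = 1/1540 ≈ 0.00064935
(-34353 - 27706)/(24335 + l) = (-34353 - 27706)/(24335 + 1/1540) = -62059/37475901/1540 = -62059*1540/37475901 = -95570860/37475901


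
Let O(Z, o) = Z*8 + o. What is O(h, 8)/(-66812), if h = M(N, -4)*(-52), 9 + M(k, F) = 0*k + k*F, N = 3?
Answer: -2186/16703 ≈ -0.13087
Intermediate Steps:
M(k, F) = -9 + F*k (M(k, F) = -9 + (0*k + k*F) = -9 + (0 + F*k) = -9 + F*k)
h = 1092 (h = (-9 - 4*3)*(-52) = (-9 - 12)*(-52) = -21*(-52) = 1092)
O(Z, o) = o + 8*Z (O(Z, o) = 8*Z + o = o + 8*Z)
O(h, 8)/(-66812) = (8 + 8*1092)/(-66812) = (8 + 8736)*(-1/66812) = 8744*(-1/66812) = -2186/16703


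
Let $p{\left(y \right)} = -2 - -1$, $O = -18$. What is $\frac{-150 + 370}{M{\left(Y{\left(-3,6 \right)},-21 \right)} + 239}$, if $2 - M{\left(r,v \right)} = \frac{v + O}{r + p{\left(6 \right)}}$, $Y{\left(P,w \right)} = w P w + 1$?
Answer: $\frac{7920}{8663} \approx 0.91423$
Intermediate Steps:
$Y{\left(P,w \right)} = 1 + P w^{2}$ ($Y{\left(P,w \right)} = P w w + 1 = P w^{2} + 1 = 1 + P w^{2}$)
$p{\left(y \right)} = -1$ ($p{\left(y \right)} = -2 + 1 = -1$)
$M{\left(r,v \right)} = 2 - \frac{-18 + v}{-1 + r}$ ($M{\left(r,v \right)} = 2 - \frac{v - 18}{r - 1} = 2 - \frac{-18 + v}{-1 + r}$)
$\frac{-150 + 370}{M{\left(Y{\left(-3,6 \right)},-21 \right)} + 239} = \frac{-150 + 370}{\frac{16 - -21 + 2 \left(1 - 3 \cdot 6^{2}\right)}{-1 + \left(1 - 3 \cdot 6^{2}\right)} + 239} = \frac{220}{\frac{16 + 21 + 2 \left(1 - 108\right)}{-1 + \left(1 - 108\right)} + 239} = \frac{220}{\frac{16 + 21 + 2 \left(-107\right)}{-1 - 107} + 239} = \frac{220}{\frac{16 + 21 - 214}{-108} + 239} = \frac{220}{\left(- \frac{1}{108}\right) \left(-177\right) + 239} = \frac{220}{\frac{59}{36} + 239} = \frac{220}{\frac{8663}{36}} = 220 \cdot \frac{36}{8663} = \frac{7920}{8663}$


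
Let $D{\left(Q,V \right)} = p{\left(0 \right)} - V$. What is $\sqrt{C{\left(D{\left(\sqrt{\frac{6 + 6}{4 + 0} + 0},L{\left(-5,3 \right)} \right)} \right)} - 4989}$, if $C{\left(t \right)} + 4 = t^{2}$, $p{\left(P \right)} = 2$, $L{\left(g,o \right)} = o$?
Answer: $8 i \sqrt{78} \approx 70.654 i$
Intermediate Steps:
$D{\left(Q,V \right)} = 2 - V$
$C{\left(t \right)} = -4 + t^{2}$
$\sqrt{C{\left(D{\left(\sqrt{\frac{6 + 6}{4 + 0} + 0},L{\left(-5,3 \right)} \right)} \right)} - 4989} = \sqrt{\left(-4 + \left(2 - 3\right)^{2}\right) - 4989} = \sqrt{\left(-4 + \left(-1\right)^{2}\right) - 4989} = \sqrt{\left(-4 + 1\right) - 4989} = \sqrt{-3 - 4989} = \sqrt{-4992} = 8 i \sqrt{78}$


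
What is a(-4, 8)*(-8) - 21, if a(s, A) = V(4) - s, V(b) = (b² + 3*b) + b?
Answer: -309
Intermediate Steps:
V(b) = b² + 4*b
a(s, A) = 32 - s (a(s, A) = 4*(4 + 4) - s = 4*8 - s = 32 - s)
a(-4, 8)*(-8) - 21 = (32 - 1*(-4))*(-8) - 21 = (32 + 4)*(-8) - 21 = 36*(-8) - 21 = -288 - 21 = -309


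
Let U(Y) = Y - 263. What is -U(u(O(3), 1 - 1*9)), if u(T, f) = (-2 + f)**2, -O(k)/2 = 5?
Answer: 163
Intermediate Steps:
O(k) = -10 (O(k) = -2*5 = -10)
U(Y) = -263 + Y
-U(u(O(3), 1 - 1*9)) = -(-263 + (-2 + (1 - 1*9))**2) = -(-263 + (-2 + (1 - 9))**2) = -(-263 + (-2 - 8)**2) = -(-263 + (-10)**2) = -(-263 + 100) = -1*(-163) = 163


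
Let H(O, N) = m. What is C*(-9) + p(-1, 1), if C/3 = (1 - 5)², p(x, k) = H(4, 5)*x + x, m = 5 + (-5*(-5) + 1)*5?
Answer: -568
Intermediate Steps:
m = 135 (m = 5 + (25 + 1)*5 = 5 + 26*5 = 5 + 130 = 135)
H(O, N) = 135
p(x, k) = 136*x (p(x, k) = 135*x + x = 136*x)
C = 48 (C = 3*(1 - 5)² = 3*(-4)² = 3*16 = 48)
C*(-9) + p(-1, 1) = 48*(-9) + 136*(-1) = -432 - 136 = -568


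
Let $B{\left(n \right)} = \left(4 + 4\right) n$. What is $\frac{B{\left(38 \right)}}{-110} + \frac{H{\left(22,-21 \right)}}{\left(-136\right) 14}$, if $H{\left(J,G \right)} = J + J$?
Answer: $- \frac{72957}{26180} \approx -2.7867$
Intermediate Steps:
$B{\left(n \right)} = 8 n$
$H{\left(J,G \right)} = 2 J$
$\frac{B{\left(38 \right)}}{-110} + \frac{H{\left(22,-21 \right)}}{\left(-136\right) 14} = \frac{8 \cdot 38}{-110} + \frac{2 \cdot 22}{\left(-136\right) 14} = 304 \left(- \frac{1}{110}\right) + \frac{44}{-1904} = - \frac{152}{55} + 44 \left(- \frac{1}{1904}\right) = - \frac{152}{55} - \frac{11}{476} = - \frac{72957}{26180}$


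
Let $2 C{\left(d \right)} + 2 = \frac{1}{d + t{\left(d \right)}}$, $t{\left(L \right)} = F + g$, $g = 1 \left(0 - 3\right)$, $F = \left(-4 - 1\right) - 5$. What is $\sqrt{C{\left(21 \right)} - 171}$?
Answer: $\frac{i \sqrt{2751}}{4} \approx 13.112 i$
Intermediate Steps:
$F = -10$ ($F = -5 - 5 = -10$)
$g = -3$ ($g = 1 \left(-3\right) = -3$)
$t{\left(L \right)} = -13$ ($t{\left(L \right)} = -10 - 3 = -13$)
$C{\left(d \right)} = -1 + \frac{1}{2 \left(-13 + d\right)}$ ($C{\left(d \right)} = -1 + \frac{1}{2 \left(d - 13\right)} = -1 + \frac{1}{2 \left(-13 + d\right)}$)
$\sqrt{C{\left(21 \right)} - 171} = \sqrt{\frac{\frac{27}{2} - 21}{-13 + 21} - 171} = \sqrt{\frac{\frac{27}{2} - 21}{8} - 171} = \sqrt{\frac{1}{8} \left(- \frac{15}{2}\right) - 171} = \sqrt{- \frac{15}{16} - 171} = \sqrt{- \frac{2751}{16}} = \frac{i \sqrt{2751}}{4}$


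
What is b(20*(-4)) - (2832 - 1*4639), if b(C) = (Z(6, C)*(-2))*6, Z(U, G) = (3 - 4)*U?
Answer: 1879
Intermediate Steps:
Z(U, G) = -U
b(C) = 72 (b(C) = (-1*6*(-2))*6 = -6*(-2)*6 = 12*6 = 72)
b(20*(-4)) - (2832 - 1*4639) = 72 - (2832 - 1*4639) = 72 - (2832 - 4639) = 72 - 1*(-1807) = 72 + 1807 = 1879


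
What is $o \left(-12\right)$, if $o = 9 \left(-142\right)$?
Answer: $15336$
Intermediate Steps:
$o = -1278$
$o \left(-12\right) = \left(-1278\right) \left(-12\right) = 15336$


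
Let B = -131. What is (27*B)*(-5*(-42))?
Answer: -742770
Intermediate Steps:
(27*B)*(-5*(-42)) = (27*(-131))*(-5*(-42)) = -3537*210 = -742770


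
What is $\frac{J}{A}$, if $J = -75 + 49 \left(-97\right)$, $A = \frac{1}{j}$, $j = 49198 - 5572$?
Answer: $-210626328$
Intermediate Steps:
$j = 43626$ ($j = 49198 - 5572 = 43626$)
$A = \frac{1}{43626} \approx 2.2922 \cdot 10^{-5}$
$J = -4828$ ($J = -75 - 4753 = -4828$)
$\frac{J}{A} = - 4828 \frac{1}{\frac{1}{43626}} = \left(-4828\right) 43626 = -210626328$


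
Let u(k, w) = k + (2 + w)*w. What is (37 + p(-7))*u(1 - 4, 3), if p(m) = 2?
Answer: 468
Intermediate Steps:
u(k, w) = k + w*(2 + w)
(37 + p(-7))*u(1 - 4, 3) = (37 + 2)*((1 - 4) + 3² + 2*3) = 39*(-3 + 9 + 6) = 39*12 = 468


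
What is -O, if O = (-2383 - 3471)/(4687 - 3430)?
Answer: 5854/1257 ≈ 4.6571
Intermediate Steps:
O = -5854/1257 ≈ -4.6571
-O = -1*(-5854/1257) = 5854/1257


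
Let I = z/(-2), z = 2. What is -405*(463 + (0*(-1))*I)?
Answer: -187515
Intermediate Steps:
I = -1 (I = 2/(-2) = 2*(-1/2) = -1)
-405*(463 + (0*(-1))*I) = -405*(463 + (0*(-1))*(-1)) = -405*(463 + 0*(-1)) = -405*(463 + 0) = -405*463 = -187515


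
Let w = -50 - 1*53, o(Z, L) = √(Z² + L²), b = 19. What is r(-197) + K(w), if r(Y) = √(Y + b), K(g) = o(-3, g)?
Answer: √10618 + I*√178 ≈ 103.04 + 13.342*I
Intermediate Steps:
o(Z, L) = √(L² + Z²)
w = -103 (w = -50 - 53 = -103)
K(g) = √(9 + g²) (K(g) = √(g² + (-3)²) = √(g² + 9) = √(9 + g²))
r(Y) = √(19 + Y) (r(Y) = √(Y + 19) = √(19 + Y))
r(-197) + K(w) = √(19 - 197) + √(9 + (-103)²) = √(-178) + √(9 + 10609) = I*√178 + √10618 = √10618 + I*√178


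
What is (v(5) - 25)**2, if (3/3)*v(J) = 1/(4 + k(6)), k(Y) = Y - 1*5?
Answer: 15376/25 ≈ 615.04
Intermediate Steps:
k(Y) = -5 + Y (k(Y) = Y - 5 = -5 + Y)
v(J) = 1/5 (v(J) = 1/(4 + (-5 + 6)) = 1/(4 + 1) = 1/5)
(v(5) - 25)**2 = (1/5 - 25)**2 = (-124/5)**2 = 15376/25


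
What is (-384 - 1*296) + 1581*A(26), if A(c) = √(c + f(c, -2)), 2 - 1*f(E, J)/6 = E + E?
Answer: -680 + 1581*I*√274 ≈ -680.0 + 26170.0*I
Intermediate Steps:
f(E, J) = 12 - 12*E (f(E, J) = 12 - 6*(E + E) = 12 - 12*E)
A(c) = √(12 - 11*c) (A(c) = √(c + (12 - 12*c)) = √(12 - 11*c))
(-384 - 1*296) + 1581*A(26) = (-384 - 1*296) + 1581*√(12 - 11*26) = (-384 - 296) + 1581*√(12 - 286) = -680 + 1581*√(-274) = -680 + 1581*(I*√274) = -680 + 1581*I*√274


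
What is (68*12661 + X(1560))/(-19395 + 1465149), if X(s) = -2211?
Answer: 858737/1445754 ≈ 0.59397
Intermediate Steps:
(68*12661 + X(1560))/(-19395 + 1465149) = (68*12661 - 2211)/(-19395 + 1465149) = (860948 - 2211)/1445754 = 858737*(1/1445754) = 858737/1445754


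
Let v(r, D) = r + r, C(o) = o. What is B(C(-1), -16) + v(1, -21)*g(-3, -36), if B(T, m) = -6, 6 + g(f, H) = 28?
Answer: 38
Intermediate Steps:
g(f, H) = 22 (g(f, H) = -6 + 28 = 22)
v(r, D) = 2*r
B(C(-1), -16) + v(1, -21)*g(-3, -36) = -6 + (2*1)*22 = -6 + 2*22 = -6 + 44 = 38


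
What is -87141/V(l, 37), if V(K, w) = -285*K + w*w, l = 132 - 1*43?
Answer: 87141/23996 ≈ 3.6315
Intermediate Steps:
l = 89 (l = 132 - 43 = 89)
V(K, w) = w² - 285*K (V(K, w) = -285*K + w² = w² - 285*K)
-87141/V(l, 37) = -87141/(37² - 285*89) = -87141/(1369 - 25365) = -87141/(-23996) = -87141*(-1/23996) = 87141/23996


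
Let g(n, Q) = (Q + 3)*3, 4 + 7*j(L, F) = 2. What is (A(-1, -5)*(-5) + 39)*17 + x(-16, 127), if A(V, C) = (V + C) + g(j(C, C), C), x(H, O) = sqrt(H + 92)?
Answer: 1683 + 2*sqrt(19) ≈ 1691.7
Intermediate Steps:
j(L, F) = -2/7 (j(L, F) = -4/7 + (1/7)*2 = -4/7 + 2/7 = -2/7)
x(H, O) = sqrt(92 + H)
g(n, Q) = 9 + 3*Q (g(n, Q) = (3 + Q)*3 = 9 + 3*Q)
A(V, C) = 9 + V + 4*C (A(V, C) = (V + C) + (9 + 3*C) = (C + V) + (9 + 3*C) = 9 + V + 4*C)
(A(-1, -5)*(-5) + 39)*17 + x(-16, 127) = ((9 - 1 + 4*(-5))*(-5) + 39)*17 + sqrt(92 - 16) = ((9 - 1 - 20)*(-5) + 39)*17 + sqrt(76) = (-12*(-5) + 39)*17 + 2*sqrt(19) = (60 + 39)*17 + 2*sqrt(19) = 99*17 + 2*sqrt(19) = 1683 + 2*sqrt(19)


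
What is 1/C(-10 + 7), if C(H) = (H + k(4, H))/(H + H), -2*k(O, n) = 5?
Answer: 12/11 ≈ 1.0909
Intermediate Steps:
k(O, n) = -5/2 (k(O, n) = -½*5 = -5/2)
C(H) = (-5/2 + H)/(2*H) (C(H) = (H - 5/2)/(H + H) = (-5/2 + H)/((2*H)) = (-5/2 + H)*(1/(2*H)) = (-5/2 + H)/(2*H))
1/C(-10 + 7) = 1/((-5 + 2*(-10 + 7))/(4*(-10 + 7))) = 1/((¼)*(-5 + 2*(-3))/(-3)) = 1/((¼)*(-⅓)*(-5 - 6)) = 1/((¼)*(-⅓)*(-11)) = 1/(11/12) = 12/11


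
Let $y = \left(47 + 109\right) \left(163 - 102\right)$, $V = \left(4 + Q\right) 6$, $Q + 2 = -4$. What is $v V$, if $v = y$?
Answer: $-114192$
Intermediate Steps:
$Q = -6$ ($Q = -2 - 4 = -6$)
$V = -12$ ($V = \left(4 - 6\right) 6 = \left(-2\right) 6 = -12$)
$y = 9516$ ($y = 156 \cdot 61 = 9516$)
$v = 9516$
$v V = 9516 \left(-12\right) = -114192$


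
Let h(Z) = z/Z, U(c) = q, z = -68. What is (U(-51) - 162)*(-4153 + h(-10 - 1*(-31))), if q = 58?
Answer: 9077224/21 ≈ 4.3225e+5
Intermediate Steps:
U(c) = 58
h(Z) = -68/Z
(U(-51) - 162)*(-4153 + h(-10 - 1*(-31))) = (58 - 162)*(-4153 - 68/(-10 - 1*(-31))) = -104*(-4153 - 68/(-10 + 31)) = -104*(-4153 - 68/21) = -104*(-87281/21) = 9077224/21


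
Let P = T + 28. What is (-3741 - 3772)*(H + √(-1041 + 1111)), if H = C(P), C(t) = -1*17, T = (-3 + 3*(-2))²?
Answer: 127721 - 7513*√70 ≈ 64863.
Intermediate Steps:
T = 81 (T = (-3 - 6)² = (-9)² = 81)
P = 109 (P = 81 + 28 = 109)
C(t) = -17
H = -17
(-3741 - 3772)*(H + √(-1041 + 1111)) = (-3741 - 3772)*(-17 + √(-1041 + 1111)) = -7513*(-17 + √70) = 127721 - 7513*√70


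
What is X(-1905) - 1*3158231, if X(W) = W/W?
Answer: -3158230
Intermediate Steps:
X(W) = 1
X(-1905) - 1*3158231 = 1 - 1*3158231 = 1 - 3158231 = -3158230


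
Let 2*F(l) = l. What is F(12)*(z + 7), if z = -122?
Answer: -690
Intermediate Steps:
F(l) = l/2
F(12)*(z + 7) = ((1/2)*12)*(-122 + 7) = 6*(-115) = -690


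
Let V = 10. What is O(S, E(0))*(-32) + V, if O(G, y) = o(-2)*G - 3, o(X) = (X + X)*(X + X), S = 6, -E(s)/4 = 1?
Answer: -2966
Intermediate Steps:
E(s) = -4 (E(s) = -4*1 = -4)
o(X) = 4*X² (o(X) = (2*X)*(2*X) = 4*X²)
O(G, y) = -3 + 16*G (O(G, y) = (4*(-2)²)*G - 3 = (4*4)*G - 3 = 16*G - 3 = -3 + 16*G)
O(S, E(0))*(-32) + V = (-3 + 16*6)*(-32) + 10 = (-3 + 96)*(-32) + 10 = 93*(-32) + 10 = -2976 + 10 = -2966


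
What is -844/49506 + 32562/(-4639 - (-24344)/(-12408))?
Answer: -626577378595/89087680698 ≈ -7.0333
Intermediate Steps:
-844/49506 + 32562/(-4639 - (-24344)/(-12408)) = -844*1/49506 + 32562/(-4639 - (-24344)*(-1)/12408) = -422/24753 + 32562/(-4639 - 1*3043/1551) = -422/24753 + 32562/(-4639 - 3043/1551) = -422/24753 + 32562/(-7198132/1551) = -422/24753 + 32562*(-1551/7198132) = -422/24753 - 25251831/3599066 = -626577378595/89087680698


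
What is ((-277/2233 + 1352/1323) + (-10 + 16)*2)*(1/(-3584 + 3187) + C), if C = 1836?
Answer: 3967629962689/167548689 ≈ 23680.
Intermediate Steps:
((-277/2233 + 1352/1323) + (-10 + 16)*2)*(1/(-3584 + 3187) + C) = ((-277/2233 + 1352/1323) + (-10 + 16)*2)*(1/(-3584 + 3187) + 1836) = ((-277*1/2233 + 1352*(1/1323)) + 6*2)*(1/(-397) + 1836) = ((-277/2233 + 1352/1323) + 12)*(-1/397 + 1836) = (378935/422037 + 12)*(728891/397) = (5443379/422037)*(728891/397) = 3967629962689/167548689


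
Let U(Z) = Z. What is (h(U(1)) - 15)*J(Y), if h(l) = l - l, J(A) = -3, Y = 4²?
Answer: 45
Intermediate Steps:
Y = 16
h(l) = 0
(h(U(1)) - 15)*J(Y) = (0 - 15)*(-3) = -15*(-3) = 45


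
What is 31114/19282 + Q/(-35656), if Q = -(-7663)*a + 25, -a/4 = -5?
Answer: -923120293/343759496 ≈ -2.6854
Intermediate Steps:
a = 20 (a = -4*(-5) = 20)
Q = 153285 (Q = -(-7663)*20 + 25 = -97*(-1580) + 25 = 153260 + 25 = 153285)
31114/19282 + Q/(-35656) = 31114/19282 + 153285/(-35656) = 31114*(1/19282) + 153285*(-1/35656) = 15557/9641 - 153285/35656 = -923120293/343759496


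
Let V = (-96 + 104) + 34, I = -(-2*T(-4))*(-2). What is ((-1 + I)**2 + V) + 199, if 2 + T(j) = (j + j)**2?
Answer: 62242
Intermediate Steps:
T(j) = -2 + 4*j**2 (T(j) = -2 + (j + j)**2 = -2 + (2*j)**2 = -2 + 4*j**2)
I = -248 (I = -(-2*(-2 + 4*(-4)**2))*(-2) = -(-2*(-2 + 4*16))*(-2) = -(-2*(-2 + 64))*(-2) = -(-2*62)*(-2) = -(-124)*(-2) = -1*248 = -248)
V = 42 (V = 8 + 34 = 42)
((-1 + I)**2 + V) + 199 = ((-1 - 248)**2 + 42) + 199 = ((-249)**2 + 42) + 199 = (62001 + 42) + 199 = 62043 + 199 = 62242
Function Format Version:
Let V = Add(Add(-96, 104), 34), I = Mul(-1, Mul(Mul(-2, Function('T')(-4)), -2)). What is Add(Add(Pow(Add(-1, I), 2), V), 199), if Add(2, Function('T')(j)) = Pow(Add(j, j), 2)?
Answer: 62242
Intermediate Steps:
Function('T')(j) = Add(-2, Mul(4, Pow(j, 2))) (Function('T')(j) = Add(-2, Pow(Add(j, j), 2)) = Add(-2, Pow(Mul(2, j), 2)) = Add(-2, Mul(4, Pow(j, 2))))
I = -248 (I = Mul(-1, Mul(Mul(-2, Add(-2, Mul(4, Pow(-4, 2)))), -2)) = Mul(-1, Mul(Mul(-2, Add(-2, Mul(4, 16))), -2)) = Mul(-1, Mul(Mul(-2, Add(-2, 64)), -2)) = Mul(-1, Mul(Mul(-2, 62), -2)) = Mul(-1, Mul(-124, -2)) = Mul(-1, 248) = -248)
V = 42 (V = Add(8, 34) = 42)
Add(Add(Pow(Add(-1, I), 2), V), 199) = Add(Add(Pow(Add(-1, -248), 2), 42), 199) = Add(Add(Pow(-249, 2), 42), 199) = Add(Add(62001, 42), 199) = Add(62043, 199) = 62242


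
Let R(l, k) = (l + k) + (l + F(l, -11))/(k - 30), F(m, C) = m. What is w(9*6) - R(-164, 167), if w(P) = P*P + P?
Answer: 406807/137 ≈ 2969.4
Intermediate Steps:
R(l, k) = k + l + 2*l/(-30 + k) (R(l, k) = (l + k) + (l + l)/(k - 30) = (k + l) + (2*l)/(-30 + k) = (k + l) + 2*l/(-30 + k) = k + l + 2*l/(-30 + k))
w(P) = P + P² (w(P) = P² + P = P + P²)
w(9*6) - R(-164, 167) = (9*6)*(1 + 9*6) - (167² - 30*167 - 28*(-164) + 167*(-164))/(-30 + 167) = 54*(1 + 54) - (27889 - 5010 + 4592 - 27388)/137 = 54*55 - 83/137 = 2970 - 1*83/137 = 2970 - 83/137 = 406807/137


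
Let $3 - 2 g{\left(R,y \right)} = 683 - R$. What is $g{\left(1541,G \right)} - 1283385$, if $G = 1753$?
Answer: $- \frac{2565909}{2} \approx -1.283 \cdot 10^{6}$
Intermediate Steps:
$g{\left(R,y \right)} = -340 + \frac{R}{2}$ ($g{\left(R,y \right)} = \frac{3}{2} - \frac{683 - R}{2} = \frac{3}{2} + \left(- \frac{683}{2} + \frac{R}{2}\right) = -340 + \frac{R}{2}$)
$g{\left(1541,G \right)} - 1283385 = \left(-340 + \frac{1}{2} \cdot 1541\right) - 1283385 = \left(-340 + \frac{1541}{2}\right) - 1283385 = \frac{861}{2} - 1283385 = - \frac{2565909}{2}$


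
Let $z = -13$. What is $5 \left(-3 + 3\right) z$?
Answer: $0$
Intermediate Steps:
$5 \left(-3 + 3\right) z = 5 \left(-3 + 3\right) \left(-13\right) = 5 \cdot 0 \left(-13\right) = 0 \left(-13\right) = 0$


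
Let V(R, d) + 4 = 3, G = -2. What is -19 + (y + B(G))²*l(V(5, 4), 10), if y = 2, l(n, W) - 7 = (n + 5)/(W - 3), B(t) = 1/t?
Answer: -55/28 ≈ -1.9643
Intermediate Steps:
V(R, d) = -1 (V(R, d) = -4 + 3 = -1)
B(t) = 1/t
l(n, W) = 7 + (5 + n)/(-3 + W) (l(n, W) = 7 + (n + 5)/(W - 3) = 7 + (5 + n)/(-3 + W))
-19 + (y + B(G))²*l(V(5, 4), 10) = -19 + (2 + 1/(-2))²*((-16 - 1 + 7*10)/(-3 + 10)) = -19 + (2 - ½)²*((-16 - 1 + 70)/7) = -19 + (3/2)²*((⅐)*53) = -19 + (9/4)*(53/7) = -19 + 477/28 = -55/28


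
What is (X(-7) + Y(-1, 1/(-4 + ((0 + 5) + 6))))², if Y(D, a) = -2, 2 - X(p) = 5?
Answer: 25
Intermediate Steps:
X(p) = -3 (X(p) = 2 - 1*5 = 2 - 5 = -3)
(X(-7) + Y(-1, 1/(-4 + ((0 + 5) + 6))))² = (-3 - 2)² = (-5)² = 25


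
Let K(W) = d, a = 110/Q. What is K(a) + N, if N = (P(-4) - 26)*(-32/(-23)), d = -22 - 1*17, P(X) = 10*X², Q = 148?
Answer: 3391/23 ≈ 147.43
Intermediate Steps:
d = -39 (d = -22 - 17 = -39)
a = 55/74 (a = 110/148 = 110*(1/148) = 55/74 ≈ 0.74324)
K(W) = -39
N = 4288/23 (N = (10*(-4)² - 26)*(-32/(-23)) = (10*16 - 26)*(-32*(-1/23)) = (160 - 26)*(32/23) = 134*(32/23) = 4288/23 ≈ 186.43)
K(a) + N = -39 + 4288/23 = 3391/23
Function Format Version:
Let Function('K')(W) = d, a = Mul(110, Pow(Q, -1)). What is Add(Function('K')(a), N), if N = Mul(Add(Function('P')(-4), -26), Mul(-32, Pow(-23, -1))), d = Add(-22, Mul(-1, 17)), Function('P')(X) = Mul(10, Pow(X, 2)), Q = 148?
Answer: Rational(3391, 23) ≈ 147.43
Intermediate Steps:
d = -39 (d = Add(-22, -17) = -39)
a = Rational(55, 74) (a = Mul(110, Pow(148, -1)) = Mul(110, Rational(1, 148)) = Rational(55, 74) ≈ 0.74324)
Function('K')(W) = -39
N = Rational(4288, 23) (N = Mul(Add(Mul(10, Pow(-4, 2)), -26), Mul(-32, Pow(-23, -1))) = Mul(Add(Mul(10, 16), -26), Mul(-32, Rational(-1, 23))) = Mul(Add(160, -26), Rational(32, 23)) = Mul(134, Rational(32, 23)) = Rational(4288, 23) ≈ 186.43)
Add(Function('K')(a), N) = Add(-39, Rational(4288, 23)) = Rational(3391, 23)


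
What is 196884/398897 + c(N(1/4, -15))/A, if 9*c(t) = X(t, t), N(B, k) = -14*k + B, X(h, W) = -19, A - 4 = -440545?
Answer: 780626847239/1581574349493 ≈ 0.49358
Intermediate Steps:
A = -440541 (A = 4 - 440545 = -440541)
N(B, k) = B - 14*k
c(t) = -19/9 (c(t) = (⅑)*(-19) = -19/9)
196884/398897 + c(N(1/4, -15))/A = 196884/398897 - 19/9/(-440541) = 196884*(1/398897) - 19/9*(-1/440541) = 196884/398897 + 19/3964869 = 780626847239/1581574349493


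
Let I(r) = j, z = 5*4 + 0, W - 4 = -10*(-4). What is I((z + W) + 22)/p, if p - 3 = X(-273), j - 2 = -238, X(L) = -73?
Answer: 118/35 ≈ 3.3714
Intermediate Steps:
W = 44 (W = 4 - 10*(-4) = 4 + 40 = 44)
z = 20 (z = 20 + 0 = 20)
j = -236 (j = 2 - 238 = -236)
I(r) = -236
p = -70 (p = 3 - 73 = -70)
I((z + W) + 22)/p = -236/(-70) = -236*(-1/70) = 118/35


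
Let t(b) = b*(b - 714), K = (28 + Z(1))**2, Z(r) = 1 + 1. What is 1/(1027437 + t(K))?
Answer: 1/1194837 ≈ 8.3693e-7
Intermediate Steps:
Z(r) = 2
K = 900 (K = (28 + 2)**2 = 30**2 = 900)
t(b) = b*(-714 + b)
1/(1027437 + t(K)) = 1/(1027437 + 900*(-714 + 900)) = 1/(1027437 + 900*186) = 1/(1027437 + 167400) = 1/1194837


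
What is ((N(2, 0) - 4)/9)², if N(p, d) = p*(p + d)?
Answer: 0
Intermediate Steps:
N(p, d) = p*(d + p)
((N(2, 0) - 4)/9)² = ((2*(0 + 2) - 4)/9)² = ((2*2 - 4)*(⅑))² = ((4 - 4)*(⅑))² = (0*(⅑))² = 0² = 0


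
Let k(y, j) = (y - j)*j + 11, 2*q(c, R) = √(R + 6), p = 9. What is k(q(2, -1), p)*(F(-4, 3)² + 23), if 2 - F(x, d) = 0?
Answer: -1890 + 243*√5/2 ≈ -1618.3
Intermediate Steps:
F(x, d) = 2 (F(x, d) = 2 - 1*0 = 2 + 0 = 2)
q(c, R) = √(6 + R)/2 (q(c, R) = √(R + 6)/2 = √(6 + R)/2)
k(y, j) = 11 + j*(y - j) (k(y, j) = j*(y - j) + 11 = 11 + j*(y - j))
k(q(2, -1), p)*(F(-4, 3)² + 23) = (11 - 1*9² + 9*(√(6 - 1)/2))*(2² + 23) = (11 - 1*81 + 9*(√5/2))*(4 + 23) = (11 - 81 + 9*√5/2)*27 = (-70 + 9*√5/2)*27 = -1890 + 243*√5/2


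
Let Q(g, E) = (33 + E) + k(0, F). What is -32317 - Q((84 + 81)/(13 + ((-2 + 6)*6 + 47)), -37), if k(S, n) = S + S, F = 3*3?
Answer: -32313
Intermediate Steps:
F = 9
k(S, n) = 2*S
Q(g, E) = 33 + E (Q(g, E) = (33 + E) + 2*0 = (33 + E) + 0 = 33 + E)
-32317 - Q((84 + 81)/(13 + ((-2 + 6)*6 + 47)), -37) = -32317 - (33 - 37) = -32317 - 1*(-4) = -32317 + 4 = -32313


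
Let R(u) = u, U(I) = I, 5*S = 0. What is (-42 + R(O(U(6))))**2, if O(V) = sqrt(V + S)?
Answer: (42 - sqrt(6))**2 ≈ 1564.2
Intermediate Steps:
S = 0 (S = (1/5)*0 = 0)
O(V) = sqrt(V) (O(V) = sqrt(V + 0) = sqrt(V))
(-42 + R(O(U(6))))**2 = (-42 + sqrt(6))**2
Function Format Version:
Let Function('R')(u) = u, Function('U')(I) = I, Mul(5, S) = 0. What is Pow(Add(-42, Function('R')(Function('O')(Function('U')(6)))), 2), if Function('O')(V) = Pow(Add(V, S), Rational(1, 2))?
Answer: Pow(Add(42, Mul(-1, Pow(6, Rational(1, 2)))), 2) ≈ 1564.2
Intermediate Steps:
S = 0 (S = Mul(Rational(1, 5), 0) = 0)
Function('O')(V) = Pow(V, Rational(1, 2)) (Function('O')(V) = Pow(Add(V, 0), Rational(1, 2)) = Pow(V, Rational(1, 2)))
Pow(Add(-42, Function('R')(Function('O')(Function('U')(6)))), 2) = Pow(Add(-42, Pow(6, Rational(1, 2))), 2)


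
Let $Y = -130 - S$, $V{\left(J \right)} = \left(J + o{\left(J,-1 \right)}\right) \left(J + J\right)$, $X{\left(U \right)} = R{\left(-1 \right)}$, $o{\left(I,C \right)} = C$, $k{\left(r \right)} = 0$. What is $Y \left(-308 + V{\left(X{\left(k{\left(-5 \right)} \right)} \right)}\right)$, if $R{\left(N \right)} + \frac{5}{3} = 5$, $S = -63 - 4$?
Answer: $18424$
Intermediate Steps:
$S = -67$ ($S = -63 - 4 = -67$)
$R{\left(N \right)} = \frac{10}{3}$ ($R{\left(N \right)} = - \frac{5}{3} + 5 = \frac{10}{3}$)
$X{\left(U \right)} = \frac{10}{3}$
$V{\left(J \right)} = 2 J \left(-1 + J\right)$ ($V{\left(J \right)} = \left(J - 1\right) \left(J + J\right) = \left(-1 + J\right) 2 J = 2 J \left(-1 + J\right)$)
$Y = -63$ ($Y = -130 - -67 = -130 + 67 = -63$)
$Y \left(-308 + V{\left(X{\left(k{\left(-5 \right)} \right)} \right)}\right) = - 63 \left(-308 + 2 \cdot \frac{10}{3} \left(-1 + \frac{10}{3}\right)\right) = - 63 \left(-308 + 2 \cdot \frac{10}{3} \cdot \frac{7}{3}\right) = - 63 \left(-308 + \frac{140}{9}\right) = \left(-63\right) \left(- \frac{2632}{9}\right) = 18424$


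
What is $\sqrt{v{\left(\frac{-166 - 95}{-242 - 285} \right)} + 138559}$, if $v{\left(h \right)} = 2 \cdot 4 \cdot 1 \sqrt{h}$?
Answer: $\frac{\sqrt{38481852511 + 12648 \sqrt{15283}}}{527} \approx 372.24$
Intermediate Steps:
$v{\left(h \right)} = 8 \sqrt{h}$ ($v{\left(h \right)} = 8 \cdot 1 \sqrt{h} = 8 \sqrt{h}$)
$\sqrt{v{\left(\frac{-166 - 95}{-242 - 285} \right)} + 138559} = \sqrt{8 \sqrt{\frac{-166 - 95}{-242 - 285}} + 138559} = \sqrt{8 \sqrt{- \frac{261}{-527}} + 138559} = \sqrt{8 \sqrt{\left(-261\right) \left(- \frac{1}{527}\right)} + 138559} = \sqrt{8 \sqrt{\frac{261}{527}} + 138559} = \sqrt{8 \frac{3 \sqrt{15283}}{527} + 138559} = \sqrt{\frac{24 \sqrt{15283}}{527} + 138559} = \sqrt{138559 + \frac{24 \sqrt{15283}}{527}}$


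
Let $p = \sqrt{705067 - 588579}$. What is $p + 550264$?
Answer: $550264 + 2 \sqrt{29122} \approx 5.5061 \cdot 10^{5}$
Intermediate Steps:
$p = 2 \sqrt{29122}$ ($p = \sqrt{116488} = 2 \sqrt{29122} \approx 341.3$)
$p + 550264 = 2 \sqrt{29122} + 550264 = 550264 + 2 \sqrt{29122}$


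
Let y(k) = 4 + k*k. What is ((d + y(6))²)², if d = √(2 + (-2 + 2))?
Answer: (40 + √2)⁴ ≈ 2.9417e+6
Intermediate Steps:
y(k) = 4 + k²
d = √2 (d = √(2 + 0) = √2 ≈ 1.4142)
((d + y(6))²)² = ((√2 + (4 + 6²))²)² = ((√2 + (4 + 36))²)² = ((√2 + 40)²)² = ((40 + √2)²)² = (40 + √2)⁴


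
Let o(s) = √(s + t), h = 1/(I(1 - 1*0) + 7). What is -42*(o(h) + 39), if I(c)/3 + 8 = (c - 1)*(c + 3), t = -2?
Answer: -1638 - 42*I*√595/17 ≈ -1638.0 - 60.264*I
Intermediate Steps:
I(c) = -24 + 3*(-1 + c)*(3 + c) (I(c) = -24 + 3*((c - 1)*(c + 3)) = -24 + 3*((-1 + c)*(3 + c)) = -24 + 3*(-1 + c)*(3 + c))
h = -1/17 (h = 1/((-33 + 3*(1 - 1*0)² + 6*(1 - 1*0)) + 7) = 1/((-33 + 3*(1 + 0)² + 6*(1 + 0)) + 7) = 1/((-33 + 3*1² + 6*1) + 7) = 1/((-33 + 3*1 + 6) + 7) = 1/((-33 + 3 + 6) + 7) = 1/(-24 + 7) = 1/(-17) = -1/17 ≈ -0.058824)
o(s) = √(-2 + s) (o(s) = √(s - 2) = √(-2 + s))
-42*(o(h) + 39) = -42*(√(-2 - 1/17) + 39) = -42*(√(-35/17) + 39) = -42*(I*√595/17 + 39) = -42*(39 + I*√595/17) = -1638 - 42*I*√595/17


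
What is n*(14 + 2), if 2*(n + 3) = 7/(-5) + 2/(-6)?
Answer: -928/15 ≈ -61.867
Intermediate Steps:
n = -58/15 (n = -3 + (7/(-5) + 2/(-6))/2 = -3 + (7*(-1/5) + 2*(-1/6))/2 = -3 + (-7/5 - 1/3)/2 = -3 + (1/2)*(-26/15) = -3 - 13/15 = -58/15 ≈ -3.8667)
n*(14 + 2) = -58*(14 + 2)/15 = -58/15*16 = -928/15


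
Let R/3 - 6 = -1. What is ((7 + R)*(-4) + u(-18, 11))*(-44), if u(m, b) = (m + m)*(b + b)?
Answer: 38720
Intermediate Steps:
R = 15 (R = 18 + 3*(-1) = 18 - 3 = 15)
u(m, b) = 4*b*m (u(m, b) = (2*m)*(2*b) = 4*b*m)
((7 + R)*(-4) + u(-18, 11))*(-44) = ((7 + 15)*(-4) + 4*11*(-18))*(-44) = (22*(-4) - 792)*(-44) = (-88 - 792)*(-44) = -880*(-44) = 38720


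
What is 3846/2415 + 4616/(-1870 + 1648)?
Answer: -1715638/89355 ≈ -19.200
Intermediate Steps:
3846/2415 + 4616/(-1870 + 1648) = 3846*(1/2415) + 4616/(-222) = 1282/805 + 4616*(-1/222) = 1282/805 - 2308/111 = -1715638/89355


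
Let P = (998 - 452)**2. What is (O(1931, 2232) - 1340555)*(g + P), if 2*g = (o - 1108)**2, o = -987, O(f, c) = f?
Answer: -3336692333184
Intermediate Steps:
P = 298116 (P = 546**2 = 298116)
g = 4389025/2 (g = (-987 - 1108)**2/2 = (1/2)*(-2095)**2 = (1/2)*4389025 = 4389025/2 ≈ 2.1945e+6)
(O(1931, 2232) - 1340555)*(g + P) = (1931 - 1340555)*(4389025/2 + 298116) = -1338624*4985257/2 = -3336692333184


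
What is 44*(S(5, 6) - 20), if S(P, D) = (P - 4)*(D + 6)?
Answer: -352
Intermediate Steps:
S(P, D) = (-4 + P)*(6 + D)
44*(S(5, 6) - 20) = 44*((-24 - 4*6 + 6*5 + 6*5) - 20) = 44*((-24 - 24 + 30 + 30) - 20) = 44*(12 - 20) = 44*(-8) = -352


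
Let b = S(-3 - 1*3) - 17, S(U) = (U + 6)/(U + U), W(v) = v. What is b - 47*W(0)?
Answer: -17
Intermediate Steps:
S(U) = (6 + U)/(2*U) (S(U) = (6 + U)/((2*U)) = (6 + U)*(1/(2*U)) = (6 + U)/(2*U))
b = -17 (b = (6 + (-3 - 1*3))/(2*(-3 - 1*3)) - 17 = (6 + (-3 - 3))/(2*(-3 - 3)) - 17 = (1/2)*(6 - 6)/(-6) - 17 = (1/2)*(-1/6)*0 - 17 = 0 - 17 = -17)
b - 47*W(0) = -17 - 47*0 = -17 + 0 = -17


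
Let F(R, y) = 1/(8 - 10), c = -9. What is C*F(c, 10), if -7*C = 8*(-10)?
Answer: -40/7 ≈ -5.7143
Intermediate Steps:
F(R, y) = -1/2 (F(R, y) = 1/(-2) = -1/2)
C = 80/7 (C = -8*(-10)/7 = -1/7*(-80) = 80/7 ≈ 11.429)
C*F(c, 10) = (80/7)*(-1/2) = -40/7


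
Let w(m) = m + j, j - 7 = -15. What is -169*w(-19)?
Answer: 4563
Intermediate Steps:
j = -8 (j = 7 - 15 = -8)
w(m) = -8 + m (w(m) = m - 8 = -8 + m)
-169*w(-19) = -169*(-8 - 19) = -169*(-27) = 4563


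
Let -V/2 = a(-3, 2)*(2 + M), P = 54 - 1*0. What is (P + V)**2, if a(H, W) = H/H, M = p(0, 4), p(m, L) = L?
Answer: 1764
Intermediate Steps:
M = 4
a(H, W) = 1
P = 54 (P = 54 + 0 = 54)
V = -12 (V = -2*(2 + 4) = -2*6 = -12)
(P + V)**2 = (54 - 12)**2 = 42**2 = 1764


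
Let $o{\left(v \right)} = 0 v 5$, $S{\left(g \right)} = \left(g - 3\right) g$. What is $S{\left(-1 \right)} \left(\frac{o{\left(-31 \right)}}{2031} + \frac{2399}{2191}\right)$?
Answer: $\frac{9596}{2191} \approx 4.3797$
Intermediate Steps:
$S{\left(g \right)} = g \left(-3 + g\right)$ ($S{\left(g \right)} = \left(-3 + g\right) g = g \left(-3 + g\right)$)
$o{\left(v \right)} = 0$ ($o{\left(v \right)} = 0 \cdot 5 = 0$)
$S{\left(-1 \right)} \left(\frac{o{\left(-31 \right)}}{2031} + \frac{2399}{2191}\right) = - (-3 - 1) \left(\frac{0}{2031} + \frac{2399}{2191}\right) = \left(-1\right) \left(-4\right) \left(0 \cdot \frac{1}{2031} + 2399 \cdot \frac{1}{2191}\right) = 4 \left(0 + \frac{2399}{2191}\right) = 4 \cdot \frac{2399}{2191} = \frac{9596}{2191}$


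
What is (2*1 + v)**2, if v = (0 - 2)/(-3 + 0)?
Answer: 64/9 ≈ 7.1111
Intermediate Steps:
v = 2/3 (v = -2/(-3) = -2*(-1/3) = 2/3 ≈ 0.66667)
(2*1 + v)**2 = (2*1 + 2/3)**2 = (2 + 2/3)**2 = (8/3)**2 = 64/9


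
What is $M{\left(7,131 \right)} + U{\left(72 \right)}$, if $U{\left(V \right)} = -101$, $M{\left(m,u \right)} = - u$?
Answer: $-232$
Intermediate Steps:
$M{\left(7,131 \right)} + U{\left(72 \right)} = \left(-1\right) 131 - 101 = -131 - 101 = -232$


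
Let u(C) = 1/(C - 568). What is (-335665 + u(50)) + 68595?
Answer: -138342261/518 ≈ -2.6707e+5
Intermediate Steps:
u(C) = 1/(-568 + C)
(-335665 + u(50)) + 68595 = (-335665 + 1/(-568 + 50)) + 68595 = (-335665 + 1/(-518)) + 68595 = (-335665 - 1/518) + 68595 = -173874471/518 + 68595 = -138342261/518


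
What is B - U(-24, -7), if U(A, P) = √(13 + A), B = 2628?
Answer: 2628 - I*√11 ≈ 2628.0 - 3.3166*I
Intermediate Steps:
B - U(-24, -7) = 2628 - √(13 - 24) = 2628 - √(-11) = 2628 - I*√11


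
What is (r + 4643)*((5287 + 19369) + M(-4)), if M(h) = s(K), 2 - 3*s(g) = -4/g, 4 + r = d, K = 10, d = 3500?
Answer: 1003408476/5 ≈ 2.0068e+8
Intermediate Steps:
r = 3496 (r = -4 + 3500 = 3496)
s(g) = ⅔ + 4/(3*g) (s(g) = ⅔ - (-4)/(3*g) = ⅔ + 4/(3*g))
M(h) = ⅘ (M(h) = (⅔)*(2 + 10)/10 = (⅔)*(⅒)*12 = ⅘)
(r + 4643)*((5287 + 19369) + M(-4)) = (3496 + 4643)*((5287 + 19369) + ⅘) = 8139*(24656 + ⅘) = 8139*(123284/5) = 1003408476/5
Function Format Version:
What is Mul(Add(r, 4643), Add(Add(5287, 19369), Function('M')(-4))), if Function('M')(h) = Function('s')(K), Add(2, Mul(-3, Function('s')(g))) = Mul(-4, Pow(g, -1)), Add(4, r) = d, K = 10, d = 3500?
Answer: Rational(1003408476, 5) ≈ 2.0068e+8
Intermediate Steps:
r = 3496 (r = Add(-4, 3500) = 3496)
Function('s')(g) = Add(Rational(2, 3), Mul(Rational(4, 3), Pow(g, -1))) (Function('s')(g) = Add(Rational(2, 3), Mul(Rational(-1, 3), Mul(-4, Pow(g, -1)))) = Add(Rational(2, 3), Mul(Rational(4, 3), Pow(g, -1))))
Function('M')(h) = Rational(4, 5) (Function('M')(h) = Mul(Rational(2, 3), Pow(10, -1), Add(2, 10)) = Mul(Rational(2, 3), Rational(1, 10), 12) = Rational(4, 5))
Mul(Add(r, 4643), Add(Add(5287, 19369), Function('M')(-4))) = Mul(Add(3496, 4643), Add(Add(5287, 19369), Rational(4, 5))) = Mul(8139, Add(24656, Rational(4, 5))) = Mul(8139, Rational(123284, 5)) = Rational(1003408476, 5)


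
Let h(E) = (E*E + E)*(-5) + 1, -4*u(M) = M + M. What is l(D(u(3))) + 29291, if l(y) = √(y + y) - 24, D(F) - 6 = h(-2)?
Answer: 29267 + I*√6 ≈ 29267.0 + 2.4495*I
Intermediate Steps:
u(M) = -M/2 (u(M) = -(M + M)/4 = -M/2)
h(E) = 1 - 5*E - 5*E² (h(E) = (E² + E)*(-5) + 1 = (E + E²)*(-5) + 1 = (-5*E - 5*E²) + 1 = 1 - 5*E - 5*E²)
D(F) = -3 (D(F) = 6 + (1 - 5*(-2) - 5*(-2)²) = 6 + (1 + 10 - 5*4) = 6 + (1 + 10 - 20) = 6 - 9 = -3)
l(y) = -24 + √2*√y (l(y) = √(2*y) - 24 = √2*√y - 24 = -24 + √2*√y)
l(D(u(3))) + 29291 = (-24 + √2*√(-3)) + 29291 = (-24 + √2*(I*√3)) + 29291 = (-24 + I*√6) + 29291 = 29267 + I*√6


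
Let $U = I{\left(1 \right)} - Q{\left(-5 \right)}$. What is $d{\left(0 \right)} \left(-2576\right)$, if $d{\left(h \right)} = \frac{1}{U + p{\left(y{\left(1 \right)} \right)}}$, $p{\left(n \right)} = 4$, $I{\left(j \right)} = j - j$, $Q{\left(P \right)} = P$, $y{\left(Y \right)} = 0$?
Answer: $- \frac{2576}{9} \approx -286.22$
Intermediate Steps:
$I{\left(j \right)} = 0$
$U = 5$ ($U = 0 - -5 = 0 + 5 = 5$)
$d{\left(h \right)} = \frac{1}{9}$ ($d{\left(h \right)} = \frac{1}{5 + 4} = \frac{1}{9}$)
$d{\left(0 \right)} \left(-2576\right) = \frac{1}{9} \left(-2576\right) = - \frac{2576}{9}$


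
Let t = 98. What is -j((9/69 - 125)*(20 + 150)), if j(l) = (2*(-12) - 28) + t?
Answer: -46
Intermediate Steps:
j(l) = 46 (j(l) = (2*(-12) - 28) + 98 = (-24 - 28) + 98 = -52 + 98 = 46)
-j((9/69 - 125)*(20 + 150)) = -1*46 = -46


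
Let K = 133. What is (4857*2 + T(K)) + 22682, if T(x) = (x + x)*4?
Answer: 33460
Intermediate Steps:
T(x) = 8*x (T(x) = (2*x)*4 = 8*x)
(4857*2 + T(K)) + 22682 = (4857*2 + 8*133) + 22682 = (9714 + 1064) + 22682 = 10778 + 22682 = 33460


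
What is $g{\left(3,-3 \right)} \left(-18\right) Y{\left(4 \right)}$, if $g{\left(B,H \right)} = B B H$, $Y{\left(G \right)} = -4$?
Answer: $-1944$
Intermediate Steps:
$g{\left(B,H \right)} = H B^{2}$ ($g{\left(B,H \right)} = B^{2} H = H B^{2}$)
$g{\left(3,-3 \right)} \left(-18\right) Y{\left(4 \right)} = - 3 \cdot 3^{2} \left(-18\right) \left(-4\right) = \left(-3\right) 9 \left(-18\right) \left(-4\right) = \left(-27\right) \left(-18\right) \left(-4\right) = 486 \left(-4\right) = -1944$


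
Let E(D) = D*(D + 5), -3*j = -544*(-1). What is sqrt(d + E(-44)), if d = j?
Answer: 2*sqrt(3453)/3 ≈ 39.175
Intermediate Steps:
j = -544/3 (j = -(-544)*(-1)/3 = -1/3*544 = -544/3 ≈ -181.33)
E(D) = D*(5 + D)
d = -544/3 ≈ -181.33
sqrt(d + E(-44)) = sqrt(-544/3 - 44*(5 - 44)) = sqrt(-544/3 - 44*(-39)) = sqrt(-544/3 + 1716) = sqrt(4604/3) = 2*sqrt(3453)/3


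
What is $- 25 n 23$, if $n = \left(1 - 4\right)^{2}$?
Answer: $-5175$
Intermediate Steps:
$n = 9$ ($n = \left(1 - 4\right)^{2} = \left(-3\right)^{2} = 9$)
$- 25 n 23 = \left(-25\right) 9 \cdot 23 = \left(-225\right) 23 = -5175$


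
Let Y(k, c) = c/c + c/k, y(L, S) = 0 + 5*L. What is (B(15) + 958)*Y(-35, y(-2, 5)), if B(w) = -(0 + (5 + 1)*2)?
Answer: 8514/7 ≈ 1216.3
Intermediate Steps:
y(L, S) = 5*L
Y(k, c) = 1 + c/k
B(w) = -12 (B(w) = -(0 + 6*2) = -(0 + 12) = -1*12 = -12)
(B(15) + 958)*Y(-35, y(-2, 5)) = (-12 + 958)*((5*(-2) - 35)/(-35)) = 946*(-(-10 - 35)/35) = 946*(-1/35*(-45)) = 946*(9/7) = 8514/7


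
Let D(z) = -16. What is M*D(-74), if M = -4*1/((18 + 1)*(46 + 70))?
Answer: 16/551 ≈ 0.029038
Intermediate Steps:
M = -1/551 (M = -4/(19*116) = -4/2204 = -4*1/2204 = -1/551 ≈ -0.0018149)
M*D(-74) = -1/551*(-16) = 16/551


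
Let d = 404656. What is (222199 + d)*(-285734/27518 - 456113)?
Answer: -3934017633281070/13759 ≈ -2.8592e+11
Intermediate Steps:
(222199 + d)*(-285734/27518 - 456113) = (222199 + 404656)*(-285734/27518 - 456113) = 626855*(-285734*1/27518 - 456113) = 626855*(-142867/13759 - 456113) = 626855*(-6275801634/13759) = -3934017633281070/13759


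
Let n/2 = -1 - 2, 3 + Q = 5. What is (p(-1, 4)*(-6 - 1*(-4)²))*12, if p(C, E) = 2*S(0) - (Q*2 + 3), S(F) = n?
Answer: 5016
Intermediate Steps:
Q = 2 (Q = -3 + 5 = 2)
n = -6 (n = 2*(-1 - 2) = 2*(-3) = -6)
S(F) = -6
p(C, E) = -19 (p(C, E) = 2*(-6) - (2*2 + 3) = -12 - (4 + 3) = -12 - 1*7 = -12 - 7 = -19)
(p(-1, 4)*(-6 - 1*(-4)²))*12 = -19*(-6 - 1*(-4)²)*12 = -19*(-6 - 1*16)*12 = -19*(-6 - 16)*12 = -19*(-22)*12 = 418*12 = 5016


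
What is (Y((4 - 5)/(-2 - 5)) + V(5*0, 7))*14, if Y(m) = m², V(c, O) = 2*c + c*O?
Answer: 2/7 ≈ 0.28571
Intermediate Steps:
V(c, O) = 2*c + O*c
(Y((4 - 5)/(-2 - 5)) + V(5*0, 7))*14 = (((4 - 5)/(-2 - 5))² + (5*0)*(2 + 7))*14 = ((-1/(-7))² + 0*9)*14 = ((-1*(-⅐))² + 0)*14 = ((⅐)² + 0)*14 = (1/49 + 0)*14 = (1/49)*14 = 2/7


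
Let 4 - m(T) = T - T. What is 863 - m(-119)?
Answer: 859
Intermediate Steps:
m(T) = 4 (m(T) = 4 - (T - T) = 4 - 1*0 = 4 + 0 = 4)
863 - m(-119) = 863 - 1*4 = 863 - 4 = 859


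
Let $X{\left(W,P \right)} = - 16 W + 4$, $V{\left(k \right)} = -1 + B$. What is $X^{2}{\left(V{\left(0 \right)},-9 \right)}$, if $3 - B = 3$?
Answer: $400$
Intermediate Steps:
$B = 0$ ($B = 3 - 3 = 0$)
$V{\left(k \right)} = -1$ ($V{\left(k \right)} = -1 + 0 = -1$)
$X{\left(W,P \right)} = 4 - 16 W$
$X^{2}{\left(V{\left(0 \right)},-9 \right)} = \left(4 - -16\right)^{2} = \left(4 + 16\right)^{2} = 20^{2} = 400$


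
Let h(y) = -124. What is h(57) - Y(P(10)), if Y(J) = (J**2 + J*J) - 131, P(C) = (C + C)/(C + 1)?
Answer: 47/121 ≈ 0.38843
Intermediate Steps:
P(C) = 2*C/(1 + C) (P(C) = (2*C)/(1 + C) = 2*C/(1 + C))
Y(J) = -131 + 2*J**2 (Y(J) = (J**2 + J**2) - 131 = 2*J**2 - 131 = -131 + 2*J**2)
h(57) - Y(P(10)) = -124 - (-131 + 2*(2*10/(1 + 10))**2) = -124 - (-131 + 2*(2*10/11)**2) = -124 - (-131 + 2*(2*10*(1/11))**2) = -124 - (-131 + 2*(20/11)**2) = -124 - (-131 + 2*(400/121)) = -124 - (-131 + 800/121) = -124 - 1*(-15051/121) = -124 + 15051/121 = 47/121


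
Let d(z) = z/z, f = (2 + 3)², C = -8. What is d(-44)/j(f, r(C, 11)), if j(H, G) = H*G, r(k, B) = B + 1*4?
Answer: 1/375 ≈ 0.0026667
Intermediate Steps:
f = 25 (f = 5² = 25)
r(k, B) = 4 + B (r(k, B) = B + 4 = 4 + B)
j(H, G) = G*H
d(z) = 1
d(-44)/j(f, r(C, 11)) = 1/((4 + 11)*25) = 1/(15*25) = 1/375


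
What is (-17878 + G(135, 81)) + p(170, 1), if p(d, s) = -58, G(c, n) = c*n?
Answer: -7001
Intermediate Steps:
(-17878 + G(135, 81)) + p(170, 1) = (-17878 + 135*81) - 58 = (-17878 + 10935) - 58 = -6943 - 58 = -7001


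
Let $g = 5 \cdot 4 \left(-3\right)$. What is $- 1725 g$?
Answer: $103500$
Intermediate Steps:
$g = -60$ ($g = 20 \left(-3\right) = -60$)
$- 1725 g = \left(-1725\right) \left(-60\right) = 103500$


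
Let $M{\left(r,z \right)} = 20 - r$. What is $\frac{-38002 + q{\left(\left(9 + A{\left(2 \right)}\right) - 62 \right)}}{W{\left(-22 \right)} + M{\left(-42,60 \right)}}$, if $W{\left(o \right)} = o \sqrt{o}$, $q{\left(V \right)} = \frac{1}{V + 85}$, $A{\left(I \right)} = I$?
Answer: $- \frac{40054077}{246364} - \frac{14212737 i \sqrt{22}}{246364} \approx -162.58 - 270.59 i$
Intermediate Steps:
$q{\left(V \right)} = \frac{1}{85 + V}$
$W{\left(o \right)} = o^{\frac{3}{2}}$
$\frac{-38002 + q{\left(\left(9 + A{\left(2 \right)}\right) - 62 \right)}}{W{\left(-22 \right)} + M{\left(-42,60 \right)}} = \frac{-38002 + \frac{1}{85 + \left(\left(9 + 2\right) - 62\right)}}{\left(-22\right)^{\frac{3}{2}} + \left(20 - -42\right)} = \frac{-38002 + \frac{1}{85 + \left(11 - 62\right)}}{- 22 i \sqrt{22} + \left(20 + 42\right)} = \frac{-38002 + \frac{1}{85 - 51}}{- 22 i \sqrt{22} + 62} = \frac{-38002 + \frac{1}{34}}{62 - 22 i \sqrt{22}} = - \frac{1292067}{34 \left(62 - 22 i \sqrt{22}\right)}$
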